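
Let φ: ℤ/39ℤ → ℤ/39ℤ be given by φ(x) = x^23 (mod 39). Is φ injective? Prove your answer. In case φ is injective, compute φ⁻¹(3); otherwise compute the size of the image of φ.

Computing x^23 mod 39 for each x (by repeated squaring, reducing mod 39 at every step), the values φ(0), φ(1), …, φ(38) are: 0, 1, 20, 9, 10, 8, 24, 28, 5, 3, 4, 32, 12, 13, 14, 33, 22, 23, 21, 37, 2, 18, 16, 17, 6, 25, 26, 27, 7, 35, 36, 34, 11, 15, 31, 29, 30, 19, 38.
Every element of ℤ/39ℤ appears exactly once in this list, so φ is a bijection, and in particular injective.
Since φ is injective, we read off the preimage of 3 from the same table: φ(9) = 3, so φ⁻¹(3) = 9.

9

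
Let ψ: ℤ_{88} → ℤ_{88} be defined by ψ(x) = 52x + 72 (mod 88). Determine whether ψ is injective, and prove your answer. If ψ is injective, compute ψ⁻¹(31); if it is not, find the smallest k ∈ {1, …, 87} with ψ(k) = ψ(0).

We have gcd(52, 88) = 4 > 1. Taking a = 0 and b = 22: ψ(0) = 72 and ψ(22) = 52·22 + 72 = 1216 ≡ 72 (mod 88).
So ψ(0) = ψ(22) while 0 ≠ 22, therefore ψ is not injective.
Since ψ is not injective, we find the least positive k with ψ(k) = ψ(0): this means 52k ≡ 0 (mod 88), i.e. 88 ∣ 52k. Since gcd(52, 88) = 4, dividing through by 4 this holds exactly when 22 ∣ 13k, and as gcd(13, 22) = 1, exactly when 22 ∣ k.
The smallest positive such k is 22.

22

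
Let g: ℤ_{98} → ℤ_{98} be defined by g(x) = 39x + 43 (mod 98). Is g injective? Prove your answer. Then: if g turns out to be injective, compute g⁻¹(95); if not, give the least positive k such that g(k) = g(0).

34

Suppose g(a) = g(b) in ℤ_{98}. Then 39a + 43 ≡ 39b + 43 (mod 98), therefore 39(a − b) ≡ 0 (mod 98).
Since gcd(39, 98) = 1, 39 is invertible modulo 98, so a − b ≡ 0 (mod 98), i.e. a = b.
So g is injective.
We now compute 39⁻¹ mod 98 explicitly. Euclid's algorithm: 98 = 2·39 + 20, 39 = 1·20 + 19, 20 = 1·19 + 1; back-substituting gives 1 = 93·39 − 37·98, so 39⁻¹ ≡ 93 (mod 98).
Since g is injective, we find g⁻¹(95): we need 39x ≡ 95 − 43 ≡ 52 (mod 98). Using 39⁻¹ = 93: x ≡ 93·52 = 4836 = 49·98 + 34, so x = 34.
Check: g(34) = 39·34 + 43 = 1369 = 13·98 + 95 ≡ 95 (mod 98).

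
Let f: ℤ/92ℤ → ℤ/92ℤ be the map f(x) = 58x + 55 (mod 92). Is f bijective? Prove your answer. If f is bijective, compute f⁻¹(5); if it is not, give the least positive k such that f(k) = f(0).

46

We have gcd(58, 92) = 2 > 1. Taking s = 0 and t = 46: f(0) = 55 and f(46) = 58·46 + 55 = 2723 ≡ 55 (mod 92).
So f(0) = f(46) while 0 ≠ 46, hence f is not injective, hence not bijective.
Since f is not bijective, we find the least positive k with f(k) = f(0): this means 58k ≡ 0 (mod 92), i.e. 92 ∣ 58k. Since gcd(58, 92) = 2, dividing through by 2 this holds exactly when 46 ∣ 29k, and as gcd(29, 46) = 1, exactly when 46 ∣ k.
The smallest positive such k is 46.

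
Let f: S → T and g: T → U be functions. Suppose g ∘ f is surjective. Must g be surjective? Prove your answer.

surjective

Let c ∈ U. Since g ∘ f is surjective, some a ∈ S has g(f(a)) = c. Then b = f(a) ∈ T satisfies g(b) = c. So g is surjective.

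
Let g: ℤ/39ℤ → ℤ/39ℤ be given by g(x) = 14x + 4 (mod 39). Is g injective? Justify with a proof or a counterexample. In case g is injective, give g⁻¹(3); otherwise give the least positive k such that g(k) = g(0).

25

Recall that injectivity means: for all u, v in the domain, g(u) = g(v) implies u = v.
If g(u) = g(v), then 14u ≡ 14v (mod 39). Because gcd(14, 39) = 1, we may cancel 14 to get u ≡ v (mod 39).
So g is injective.
We now compute 14⁻¹ mod 39 explicitly. Euclid's algorithm: 39 = 2·14 + 11, 14 = 1·11 + 3, 11 = 3·3 + 2, 3 = 1·2 + 1; back-substituting gives 1 = 14·14 − 5·39, so 14⁻¹ ≡ 14 (mod 39).
Since g is injective, we find g⁻¹(3): we need 14x ≡ 3 − 4 ≡ 38 (mod 39). Using 14⁻¹ = 14: x ≡ 14·38 = 532 = 13·39 + 25, so x = 25.
Check: g(25) = 14·25 + 4 = 354 = 9·39 + 3 ≡ 3 (mod 39).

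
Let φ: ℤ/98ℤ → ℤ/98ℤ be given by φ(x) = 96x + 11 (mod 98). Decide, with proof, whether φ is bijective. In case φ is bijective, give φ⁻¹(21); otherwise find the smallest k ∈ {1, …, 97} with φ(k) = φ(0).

We have gcd(96, 98) = 2 > 1. Taking a = 0 and b = 49: φ(0) = 11 and φ(49) = 96·49 + 11 = 4715 ≡ 11 (mod 98).
So φ(0) = φ(49) while 0 ≠ 49, so φ is not injective, hence not bijective.
Since φ is not bijective, we find the least positive k with φ(k) = φ(0): this means 96k ≡ 0 (mod 98), i.e. 98 ∣ 96k. Since gcd(96, 98) = 2, dividing through by 2 this holds exactly when 49 ∣ 48k, and as gcd(48, 49) = 1, exactly when 49 ∣ k.
The smallest positive such k is 49.

49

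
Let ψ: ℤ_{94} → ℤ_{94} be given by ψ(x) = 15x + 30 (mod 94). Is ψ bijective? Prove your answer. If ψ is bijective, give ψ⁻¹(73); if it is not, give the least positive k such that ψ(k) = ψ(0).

53

If ψ(x_1) = ψ(x_2), then 15x_1 ≡ 15x_2 (mod 94). Because gcd(15, 94) = 1, we may cancel 15 to get x_1 ≡ x_2 (mod 94).
We now compute 15⁻¹ mod 94 explicitly. Euclid's algorithm: 94 = 6·15 + 4, 15 = 3·4 + 3, 4 = 1·3 + 1; back-substituting gives 1 = 69·15 − 11·94, so 15⁻¹ ≡ 69 (mod 94).
Then y ↦ 69(y − 30) is a two-sided inverse to ψ, so every y ∈ ℤ_{94} has a preimage.
Hence ψ is bijective.
Since ψ is bijective, we compute ψ⁻¹(73): solve 15x + 30 ≡ 73 (mod 94), i.e. 15x ≡ 43 (mod 94).
Multiplying by 15⁻¹ = 69 gives x ≡ 69·43 = 2967 = 31·94 + 53 ≡ 53 (mod 94).
Check: ψ(53) = 15·53 + 30 = 825 = 8·94 + 73 ≡ 73 (mod 94).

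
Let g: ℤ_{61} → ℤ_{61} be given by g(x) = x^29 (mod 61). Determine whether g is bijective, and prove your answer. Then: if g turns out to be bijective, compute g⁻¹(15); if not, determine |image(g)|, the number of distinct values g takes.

57

Since 61 is prime, the nonzero elements of ℤ_{61} form a cyclic group of order 60.
As gcd(29, 60) = 1, raising to the 29th power is a bijection on this group: if a^29 ≡ b^29 then (ab^{−1})^29 = 1, and the only element of order dividing gcd(29, 60) = 1 is 1, so a = b.
With g(0) = 0 this makes g injective on all of ℤ_{61}, hence bijective (finite equal-size domain and codomain). In particular g is bijective.
Since g is bijective, we find the preimage of 15. The inverse of x ↦ x^29 on (ℤ_{61})^× is x ↦ x^29, because 29·29 = 841 = 14·60 + 1 ≡ 1 (mod 60) and x^{60} = 1 for x ≠ 0 (Fermat). So g⁻¹(15) = 15^29 mod 61.
Repeated squaring mod 61: 15^1 ≡ 15, 15^2 ≡ 15² = 225 ≡ 42, 15^4 ≡ 42² = 1764 ≡ 56, 15^8 ≡ 56² = 3136 ≡ 25, 15^16 ≡ 25² = 625 ≡ 15. Since 29 = 16 + 8 + 4 + 1, 15^29 ≡ 15·25·56·15: 15·25 = 375 ≡ 9, then 9·56 = 504 ≡ 16, then 16·15 = 240 ≡ 57. So 15^29 ≡ 57 (mod 61).
Hence g⁻¹(15) = 57.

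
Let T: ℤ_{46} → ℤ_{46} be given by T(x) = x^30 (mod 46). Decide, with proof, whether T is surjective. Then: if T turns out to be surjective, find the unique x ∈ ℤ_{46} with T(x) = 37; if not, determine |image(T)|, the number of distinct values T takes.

24

T(22): Repeated squaring mod 46: 22^1 ≡ 22, 22^2 ≡ 22² = 484 ≡ 24, 22^4 ≡ 24² = 576 ≡ 24, 22^8 ≡ 24² = 576 ≡ 24, 22^16 ≡ 24² = 576 ≡ 24. Since 30 = 16 + 8 + 4 + 2, 22^30 ≡ 24·24·24·24: 24·24 = 576 ≡ 24, then 24·24 = 576 ≡ 24, then 24·24 = 576 ≡ 24. So 22^30 ≡ 24 (mod 46).
T(24): Repeated squaring mod 46: 24^1 ≡ 24, 24^2 ≡ 24² = 576 ≡ 24, 24^4 ≡ 24² = 576 ≡ 24, 24^8 ≡ 24² = 576 ≡ 24, 24^16 ≡ 24² = 576 ≡ 24. Since 30 = 16 + 8 + 4 + 2, 24^30 ≡ 24·24·24·24: 24·24 = 576 ≡ 24, then 24·24 = 576 ≡ 24, then 24·24 = 576 ≡ 24. So 24^30 ≡ 24 (mod 46).
So T(22) = T(24) = 24 while 22 ≠ 24, so T is not injective.
A non-injective map from the 46-element set ℤ_{46} to itself takes at most 45 distinct values, so it cannot be surjective. So T is not surjective.
Since T is not surjective, we determine |image(T)|. Computing x^30 mod 46 for each x (by repeated squaring, reducing mod 46 at every step), the values T(0), T(1), …, T(45) are: 0, 1, 26, 29, 32, 39, 18, 35, 4, 13, 2, 31, 8, 25, 36, 27, 12, 41, 16, 9, 6, 3, 24, 23, 24, 3, 6, 9, 16, 41, 12, 27, 36, 25, 8, 31, 2, 13, 4, 35, 18, 39, 32, 29, 26, 1.
The distinct values are {0, 1, 2, 3, 4, 6, 8, 9, 12, 13, 16, 18, 23, 24, 25, 26, 27, 29, 31, 32, 35, 36, 39, 41}; there are 24 of them.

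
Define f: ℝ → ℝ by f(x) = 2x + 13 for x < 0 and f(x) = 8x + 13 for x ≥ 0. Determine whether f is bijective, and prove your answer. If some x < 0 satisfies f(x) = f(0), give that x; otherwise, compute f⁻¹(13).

0

Both pieces are strictly increasing (slopes 2 and 8), so each is injective on its own interval.
The left piece maps (−∞, 0) onto (−∞, 13); the right piece maps [0, ∞) onto [13, ∞).
Since 13 = 13, the images partition ℝ: f is injective and surjective, hence bijective.
Because the two images are disjoint, no x < 0 has f(x) = f(0), so we compute f⁻¹(13): 13 lies in [13, ∞), so solve 8x + 13 = 13: x = (13 − 13)/8 = 0.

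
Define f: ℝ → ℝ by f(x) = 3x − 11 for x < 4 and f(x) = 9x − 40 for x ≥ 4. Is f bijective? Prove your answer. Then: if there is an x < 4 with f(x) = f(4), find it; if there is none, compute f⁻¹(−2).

7/3

Both pieces are strictly increasing (slopes 3 and 9), so each is injective on its own interval.
The left piece maps (−∞, 4) onto (−∞, 1); the right piece maps [4, ∞) onto [−4, ∞).
These images overlap. In particular f(4) = −4 (right piece), and solving 3x − 11 = −4 on the left piece gives x = 7/3 < 4.
So f(7/3) = f(4) with 7/3 ≠ 4, and f is not injective, hence not bijective. This x = 7/3 is the requested value below 4.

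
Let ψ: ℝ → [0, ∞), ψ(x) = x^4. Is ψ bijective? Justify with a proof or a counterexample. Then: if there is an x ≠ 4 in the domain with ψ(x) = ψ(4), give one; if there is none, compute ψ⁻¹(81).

ψ(4) = 256 = (−4)^4 = ψ(−4) (since 4 is even), with 4 ≠ −4. So ψ is not injective, hence not bijective.
For the follow-up, such an x exists: taking x = −4 ∈ ℝ gives ψ(−4) = 256 = ψ(4) with −4 ≠ 4.

-4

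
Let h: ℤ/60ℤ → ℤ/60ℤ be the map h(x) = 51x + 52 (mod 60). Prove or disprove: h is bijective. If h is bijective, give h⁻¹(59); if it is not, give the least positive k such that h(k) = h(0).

20

We have gcd(51, 60) = 3 > 1. Taking x_1 = 0 and x_2 = 20: h(0) = 52 and h(20) = 51·20 + 52 = 1072 ≡ 52 (mod 60).
So h(0) = h(20) while 0 ≠ 20, hence h is not injective, hence not bijective.
Since h is not bijective, we find the least positive k with h(k) = h(0): this means 51k ≡ 0 (mod 60), i.e. 60 ∣ 51k. Since gcd(51, 60) = 3, dividing through by 3 this holds exactly when 20 ∣ 17k, and as gcd(17, 20) = 1, exactly when 20 ∣ k.
The smallest positive such k is 20.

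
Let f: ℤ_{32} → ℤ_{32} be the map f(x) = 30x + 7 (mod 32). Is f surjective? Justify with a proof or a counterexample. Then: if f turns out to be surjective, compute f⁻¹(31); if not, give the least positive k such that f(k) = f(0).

16

By definition, surjectivity means every element of the codomain has a preimage under f.
Since gcd(30, 32) = 2, we have 30x ≡ 0 (mod 2) for all x, so f(x) ≡ 1 (mod 2).
But 0 ≢ 1 (mod 2), so 0 ∈ ℤ_{32} has no preimage. So f is not surjective.
Since f is not surjective, we find the least positive k with f(k) = f(0): this means 30k ≡ 0 (mod 32), i.e. 32 ∣ 30k. Since gcd(30, 32) = 2, dividing through by 2 this holds exactly when 16 ∣ 15k, and as gcd(15, 16) = 1, exactly when 16 ∣ k.
The smallest positive such k is 16.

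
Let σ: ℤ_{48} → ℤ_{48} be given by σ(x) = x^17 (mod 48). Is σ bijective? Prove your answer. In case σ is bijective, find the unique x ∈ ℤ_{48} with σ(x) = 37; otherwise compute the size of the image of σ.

27

σ(0) = 0^17 = 0.
σ(6): Repeated squaring mod 48: 6^1 ≡ 6, 6^2 ≡ 6² = 36, 6^4 ≡ 36² = 1296 ≡ 0, 6^8 ≡ 0² = 0, 6^16 ≡ 0² = 0. Since 17 = 16 + 1, 6^17 ≡ 0·6: 0·6 = 0. So 6^17 ≡ 0 (mod 48).
So σ(0) = σ(6) = 0 while 0 ≠ 6, so σ is not injective, hence not bijective.
Since σ is not bijective, we determine |image(σ)|. Computing x^17 mod 48 for each x (by repeated squaring, reducing mod 48 at every step), the values σ(0), σ(1), …, σ(47) are: 0, 1, 32, 3, 16, 5, 0, 7, 32, 9, 16, 11, 0, 13, 32, 15, 16, 17, 0, 19, 32, 21, 16, 23, 0, 25, 32, 27, 16, 29, 0, 31, 32, 33, 16, 35, 0, 37, 32, 39, 16, 41, 0, 43, 32, 45, 16, 47.
The distinct values are {0, 1, 3, 5, 7, 9, 11, 13, 15, 16, 17, 19, 21, 23, 25, 27, 29, 31, 32, 33, 35, 37, 39, 41, 43, 45, 47}; there are 27 of them.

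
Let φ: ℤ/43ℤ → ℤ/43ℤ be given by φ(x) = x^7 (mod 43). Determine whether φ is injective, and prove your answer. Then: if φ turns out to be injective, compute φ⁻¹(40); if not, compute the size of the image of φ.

φ(1) = 1^7 = 1.
φ(4): Repeated squaring mod 43: 4^1 ≡ 4, 4^2 ≡ 4² = 16, 4^4 ≡ 16² = 256 ≡ 41. Since 7 = 4 + 2 + 1, 4^7 ≡ 41·16·4: 41·16 = 656 ≡ 11, then 11·4 = 44 ≡ 1. So 4^7 ≡ 1 (mod 43).
So φ(1) = φ(4) = 1 while 1 ≠ 4, thus φ is not injective.
Since φ is not injective, we determine |image(φ)|. Computing x^7 mod 43 for each x (by repeated squaring, reducing mod 43 at every step), the values φ(0), φ(1), …, φ(42) are: 0, 1, 42, 37, 1, 37, 6, 7, 42, 36, 6, 1, 37, 36, 36, 36, 1, 36, 7, 37, 37, 1, 42, 6, 6, 36, 7, 42, 7, 7, 7, 6, 42, 37, 7, 1, 36, 37, 6, 42, 6, 1, 42.
The distinct values are {0, 1, 6, 7, 36, 37, 42}; there are 7 of them.

7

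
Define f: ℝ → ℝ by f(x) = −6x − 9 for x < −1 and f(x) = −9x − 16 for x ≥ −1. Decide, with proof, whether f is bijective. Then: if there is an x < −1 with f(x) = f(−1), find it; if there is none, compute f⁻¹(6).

-5/2

Both pieces are strictly decreasing (slopes −6 and −9), so each is injective on its own interval.
The left piece maps (−∞, −1) onto (−3, ∞); the right piece maps [−1, ∞) onto (−∞, −7].
The images leave a gap (−3 has no preimage), so f is not surjective, hence not bijective.
Because the two images are disjoint, no x < −1 has f(x) = f(−1), so we compute f⁻¹(6): 6 lies in (−3, ∞), so solve −6x − 9 = 6: x = (6 + 9)/(−6) = −5/2.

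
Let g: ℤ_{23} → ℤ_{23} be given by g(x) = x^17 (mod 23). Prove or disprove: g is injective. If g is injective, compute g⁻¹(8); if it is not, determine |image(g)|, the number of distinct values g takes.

Since 23 is prime, the nonzero elements of ℤ_{23} form a cyclic group of order 22.
As gcd(17, 22) = 1, raising to the 17th power is a bijection on this group: if u^17 ≡ v^17 then (uv^{−1})^17 = 1, and the only element of order dividing gcd(17, 22) = 1 is 1, so u = v.
With g(0) = 0 this makes g injective on all of ℤ_{23}, hence bijective (finite equal-size domain and codomain). In particular g is injective.
Since g is injective, we find the preimage of 8. The inverse of x ↦ x^17 on (ℤ_{23})^× is x ↦ x^13, because 17·13 = 221 = 10·22 + 1 ≡ 1 (mod 22) and x^{22} = 1 for x ≠ 0 (Fermat). So g⁻¹(8) = 8^13 mod 23.
Repeated squaring mod 23: 8^1 ≡ 8, 8^2 ≡ 8² = 64 ≡ 18, 8^4 ≡ 18² = 324 ≡ 2, 8^8 ≡ 2² = 4. Since 13 = 8 + 4 + 1, 8^13 ≡ 4·2·8: 4·2 = 8, then 8·8 = 64 ≡ 18. So 8^13 ≡ 18 (mod 23).
Hence g⁻¹(8) = 18.

18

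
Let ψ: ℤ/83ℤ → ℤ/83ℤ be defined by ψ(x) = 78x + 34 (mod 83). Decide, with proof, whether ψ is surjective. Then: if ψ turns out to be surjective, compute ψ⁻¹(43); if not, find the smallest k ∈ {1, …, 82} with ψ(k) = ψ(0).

Since gcd(78, 83) = 1, 78 is invertible modulo 83. Euclid's algorithm: 83 = 1·78 + 5, 78 = 15·5 + 3, 5 = 1·3 + 2, 3 = 1·2 + 1; back-substituting gives 1 = 33·78 − 31·83, so 78⁻¹ ≡ 33 (mod 83).
Then y ↦ 33(y − 34) is a two-sided inverse to ψ, so every y ∈ ℤ/83ℤ has a preimage.
So ψ is surjective.
Since ψ is surjective, we find ψ⁻¹(43): we need 78x ≡ 43 − 34 ≡ 9 (mod 83). Using 78⁻¹ = 33: x ≡ 33·9 = 297 = 3·83 + 48, so x = 48.
Check: ψ(48) = 78·48 + 34 = 3778 = 45·83 + 43 ≡ 43 (mod 83).

48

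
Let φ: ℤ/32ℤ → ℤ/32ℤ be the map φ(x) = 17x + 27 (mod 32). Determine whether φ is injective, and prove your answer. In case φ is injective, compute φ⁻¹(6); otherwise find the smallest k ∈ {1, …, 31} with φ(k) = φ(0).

27

If φ(x_1) = φ(x_2), then 17x_1 ≡ 17x_2 (mod 32). Because gcd(17, 32) = 1, we may cancel 17 to get x_1 ≡ x_2 (mod 32).
So φ is injective.
We now compute 17⁻¹ mod 32 explicitly. Euclid's algorithm: 32 = 1·17 + 15, 17 = 1·15 + 2, 15 = 7·2 + 1; back-substituting gives 1 = 17·17 − 9·32, so 17⁻¹ ≡ 17 (mod 32).
Since φ is injective, we compute φ⁻¹(6): solve 17x + 27 ≡ 6 (mod 32), i.e. 17x ≡ 11 (mod 32).
Multiplying by 17⁻¹ = 17 gives x ≡ 17·11 = 187 = 5·32 + 27 ≡ 27 (mod 32).
Check: φ(27) = 17·27 + 27 = 486 = 15·32 + 6 ≡ 6 (mod 32).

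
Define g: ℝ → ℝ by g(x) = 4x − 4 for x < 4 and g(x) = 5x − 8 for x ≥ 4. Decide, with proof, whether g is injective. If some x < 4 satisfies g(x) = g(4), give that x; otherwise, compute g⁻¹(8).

3

Both pieces are strictly increasing (slopes 4 and 5), so each is injective on its own interval.
The left piece maps (−∞, 4) onto (−∞, 12); the right piece maps [4, ∞) onto [12, ∞).
These images are disjoint, so no value is attained by both pieces. So g is injective.
Because the two images are disjoint, no x < 4 has g(x) = g(4), so we compute g⁻¹(8): 8 lies in (−∞, 12), so solve 4x − 4 = 8: x = (8 + 4)/4 = 3.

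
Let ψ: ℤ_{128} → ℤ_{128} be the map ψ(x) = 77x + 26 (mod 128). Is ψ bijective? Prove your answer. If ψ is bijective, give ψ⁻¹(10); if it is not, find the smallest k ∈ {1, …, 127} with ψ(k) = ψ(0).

If ψ(a) = ψ(b), then 77a ≡ 77b (mod 128). Because gcd(77, 128) = 1, we may cancel 77 to get a ≡ b (mod 128).
We now compute 77⁻¹ mod 128 explicitly. Euclid's algorithm: 128 = 1·77 + 51, 77 = 1·51 + 26, 51 = 1·26 + 25, 26 = 1·25 + 1; back-substituting gives 1 = 5·77 − 3·128, so 77⁻¹ ≡ 5 (mod 128).
Then y ↦ 5(y − 26) is a two-sided inverse to ψ, so every y ∈ ℤ_{128} has a preimage.
Hence ψ is bijective.
Since ψ is bijective, we compute ψ⁻¹(10): solve 77x + 26 ≡ 10 (mod 128), i.e. 77x ≡ 112 (mod 128).
Multiplying by 77⁻¹ = 5 gives x ≡ 5·112 = 560 = 4·128 + 48 ≡ 48 (mod 128).
Check: ψ(48) = 77·48 + 26 = 3722 = 29·128 + 10 ≡ 10 (mod 128).

48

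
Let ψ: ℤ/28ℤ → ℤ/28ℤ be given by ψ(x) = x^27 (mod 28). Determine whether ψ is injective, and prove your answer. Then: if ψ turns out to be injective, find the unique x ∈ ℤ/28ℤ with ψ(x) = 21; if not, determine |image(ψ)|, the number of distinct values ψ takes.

ψ(2): Repeated squaring mod 28: 2^1 ≡ 2, 2^2 ≡ 2² = 4, 2^4 ≡ 4² = 16, 2^8 ≡ 16² = 256 ≡ 4, 2^16 ≡ 4² = 16. Since 27 = 16 + 8 + 2 + 1, 2^27 ≡ 16·4·4·2: 16·4 = 64 ≡ 8, then 8·4 = 32 ≡ 4, then 4·2 = 8. So 2^27 ≡ 8 (mod 28).
ψ(4): Repeated squaring mod 28: 4^1 ≡ 4, 4^2 ≡ 4² = 16, 4^4 ≡ 16² = 256 ≡ 4, 4^8 ≡ 4² = 16, 4^16 ≡ 16² = 256 ≡ 4. Since 27 = 16 + 8 + 2 + 1, 4^27 ≡ 4·16·16·4: 4·16 = 64 ≡ 8, then 8·16 = 128 ≡ 16, then 16·4 = 64 ≡ 8. So 4^27 ≡ 8 (mod 28).
So ψ(2) = ψ(4) = 8 while 2 ≠ 4, thus ψ is not injective.
Since ψ is not injective, we determine |image(ψ)|. Computing x^27 mod 28 for each x (by repeated squaring, reducing mod 28 at every step), the values ψ(0), ψ(1), …, ψ(27) are: 0, 1, 8, 27, 8, 13, 20, 7, 8, 1, 20, 15, 20, 13, 0, 15, 8, 13, 8, 27, 20, 21, 8, 15, 20, 1, 20, 27.
The distinct values are {0, 1, 7, 8, 13, 15, 20, 21, 27}; there are 9 of them.

9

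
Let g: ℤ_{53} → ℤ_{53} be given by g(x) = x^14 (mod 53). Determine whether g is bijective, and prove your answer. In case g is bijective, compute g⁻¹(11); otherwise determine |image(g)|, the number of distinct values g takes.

g(26): Repeated squaring mod 53: 26^1 ≡ 26, 26^2 ≡ 26² = 676 ≡ 40, 26^4 ≡ 40² = 1600 ≡ 10, 26^8 ≡ 10² = 100 ≡ 47. Since 14 = 8 + 4 + 2, 26^14 ≡ 47·10·40: 47·10 = 470 ≡ 46, then 46·40 = 1840 ≡ 38. So 26^14 ≡ 38 (mod 53).
g(27): Repeated squaring mod 53: 27^1 ≡ 27, 27^2 ≡ 27² = 729 ≡ 40, 27^4 ≡ 40² = 1600 ≡ 10, 27^8 ≡ 10² = 100 ≡ 47. Since 14 = 8 + 4 + 2, 27^14 ≡ 47·10·40: 47·10 = 470 ≡ 46, then 46·40 = 1840 ≡ 38. So 27^14 ≡ 38 (mod 53).
So g(26) = g(27) = 38 while 26 ≠ 27, therefore g is not injective, hence not bijective.
Since g is not bijective, we determine |image(g)|. Computing x^14 mod 53 for each x (by repeated squaring, reducing mod 53 at every step), the values g(0), g(1), …, g(52) are: 0, 1, 7, 37, 49, 9, 47, 46, 25, 44, 10, 42, 11, 13, 4, 15, 16, 36, 43, 40, 17, 6, 29, 52, 24, 28, 38, 38, 28, 24, 52, 29, 6, 17, 40, 43, 36, 16, 15, 4, 13, 11, 42, 10, 44, 25, 46, 47, 9, 49, 37, 7, 1.
The distinct values are {0, 1, 4, 6, 7, 9, 10, 11, 13, 15, 16, 17, 24, 25, 28, 29, 36, 37, 38, 40, 42, 43, 44, 46, 47, 49, 52}; there are 27 of them.

27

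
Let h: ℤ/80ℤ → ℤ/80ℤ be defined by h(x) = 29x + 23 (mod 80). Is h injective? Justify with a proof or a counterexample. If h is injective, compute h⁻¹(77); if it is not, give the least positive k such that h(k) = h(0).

Recall: h is injective when h(s) = h(t) forces s = t.
If h(s) = h(t), then 29s ≡ 29t (mod 80). Because gcd(29, 80) = 1, we may cancel 29 to get s ≡ t (mod 80).
So h is injective.
We now compute 29⁻¹ mod 80 explicitly. Euclid's algorithm: 80 = 2·29 + 22, 29 = 1·22 + 7, 22 = 3·7 + 1; back-substituting gives 1 = 69·29 − 25·80, so 29⁻¹ ≡ 69 (mod 80).
Since h is injective, we find h⁻¹(77): we need 29x ≡ 77 − 23 ≡ 54 (mod 80). Using 29⁻¹ = 69: x ≡ 69·54 = 3726 = 46·80 + 46, so x = 46.
Check: h(46) = 29·46 + 23 = 1357 = 16·80 + 77 ≡ 77 (mod 80).

46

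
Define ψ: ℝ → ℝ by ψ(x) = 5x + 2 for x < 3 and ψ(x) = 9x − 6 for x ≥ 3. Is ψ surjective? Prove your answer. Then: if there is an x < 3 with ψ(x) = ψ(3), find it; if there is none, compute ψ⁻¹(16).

14/5

Both pieces are strictly increasing (slopes 5 and 9), so each is injective on its own interval.
The left piece maps (−∞, 3) onto (−∞, 17); the right piece maps [3, ∞) onto [21, ∞).
The union (−∞, 17) ∪ [21, ∞) omits the interval between 17 and 21; in particular 17 has no preimage. So ψ is not surjective.
Because the two images are disjoint, no x < 3 has ψ(x) = ψ(3), so we compute ψ⁻¹(16): 16 lies in (−∞, 17), so solve 5x + 2 = 16: x = (16 − 2)/5 = 14/5.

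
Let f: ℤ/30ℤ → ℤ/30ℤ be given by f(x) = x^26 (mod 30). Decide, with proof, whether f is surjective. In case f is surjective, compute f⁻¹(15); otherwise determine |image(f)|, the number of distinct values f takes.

f(2): Repeated squaring mod 30: 2^1 ≡ 2, 2^2 ≡ 2² = 4, 2^4 ≡ 4² = 16, 2^8 ≡ 16² = 256 ≡ 16, 2^16 ≡ 16² = 256 ≡ 16. Since 26 = 16 + 8 + 2, 2^26 ≡ 16·16·4: 16·16 = 256 ≡ 16, then 16·4 = 64 ≡ 4. So 2^26 ≡ 4 (mod 30).
f(8): Repeated squaring mod 30: 8^1 ≡ 8, 8^2 ≡ 8² = 64 ≡ 4, 8^4 ≡ 4² = 16, 8^8 ≡ 16² = 256 ≡ 16, 8^16 ≡ 16² = 256 ≡ 16. Since 26 = 16 + 8 + 2, 8^26 ≡ 16·16·4: 16·16 = 256 ≡ 16, then 16·4 = 64 ≡ 4. So 8^26 ≡ 4 (mod 30).
So f(2) = f(8) = 4 while 2 ≠ 8, therefore f is not injective.
A non-injective map from the 30-element set ℤ/30ℤ to itself takes at most 29 distinct values, so it cannot be surjective. So f is not surjective.
Since f is not surjective, we determine |image(f)|. Computing x^26 mod 30 for each x (by repeated squaring, reducing mod 30 at every step), the values f(0), f(1), …, f(29) are: 0, 1, 4, 9, 16, 25, 6, 19, 4, 21, 10, 1, 24, 19, 16, 15, 16, 19, 24, 1, 10, 21, 4, 19, 6, 25, 16, 9, 4, 1.
The distinct values are {0, 1, 4, 6, 9, 10, 15, 16, 19, 21, 24, 25}; there are 12 of them.

12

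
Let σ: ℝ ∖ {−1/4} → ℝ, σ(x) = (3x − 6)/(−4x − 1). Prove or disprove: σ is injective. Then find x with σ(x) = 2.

4/11

Suppose σ(s) = σ(t). Cross-multiplying: (3s − 6)(−4t − 1) = (3t − 6)(−4s − 1).
Expanding both sides and cancelling the symmetric terms leaves −27·(s − t) = 0. Since −27 ≠ 0, s = t. So σ is injective.
Solving σ(x) = 2: cross-multiplying gives 3x − 6 = 2(−4x − 1), which rearranges to 11x = 4, so x = 4/11.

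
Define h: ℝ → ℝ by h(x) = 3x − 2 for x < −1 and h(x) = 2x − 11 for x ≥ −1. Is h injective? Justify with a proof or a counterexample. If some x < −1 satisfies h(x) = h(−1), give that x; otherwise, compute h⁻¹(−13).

Both pieces are strictly increasing (slopes 3 and 2), so each is injective on its own interval.
The left piece maps (−∞, −1) onto (−∞, −5); the right piece maps [−1, ∞) onto [−13, ∞).
These images overlap. In particular h(−1) = −13 (right piece), and solving 3x − 2 = −13 on the left piece gives x = −11/3 < −1.
So h(−11/3) = h(−1) with −11/3 ≠ −1, and h is not injective. This x = −11/3 is the requested value below −1.

-11/3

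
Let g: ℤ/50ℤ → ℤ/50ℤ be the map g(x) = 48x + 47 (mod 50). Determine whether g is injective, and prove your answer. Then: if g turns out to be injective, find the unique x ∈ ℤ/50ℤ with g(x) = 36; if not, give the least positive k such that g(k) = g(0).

25

We have gcd(48, 50) = 2 > 1. Taking a = 0 and b = 25: g(0) = 47 and g(25) = 48·25 + 47 = 1247 ≡ 47 (mod 50).
So g(0) = g(25) while 0 ≠ 25, so g is not injective.
Since g is not injective, we find the least positive k with g(k) = g(0): this means 48k ≡ 0 (mod 50), i.e. 50 ∣ 48k. Since gcd(48, 50) = 2, dividing through by 2 this holds exactly when 25 ∣ 24k, and as gcd(24, 25) = 1, exactly when 25 ∣ k.
The smallest positive such k is 25.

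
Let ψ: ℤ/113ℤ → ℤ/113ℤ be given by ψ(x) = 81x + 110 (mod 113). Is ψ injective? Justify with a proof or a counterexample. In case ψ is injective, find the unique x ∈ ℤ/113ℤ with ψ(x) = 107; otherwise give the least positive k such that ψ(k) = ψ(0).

46

Suppose ψ(a) = ψ(b) in ℤ/113ℤ. Then 81a + 110 ≡ 81b + 110 (mod 113), hence 81(a − b) ≡ 0 (mod 113).
Since gcd(81, 113) = 1, 81 is invertible modulo 113, therefore a − b ≡ 0 (mod 113), i.e. a = b.
Hence ψ is injective.
We now compute 81⁻¹ mod 113 explicitly. Euclid's algorithm: 113 = 1·81 + 32, 81 = 2·32 + 17, 32 = 1·17 + 15, 17 = 1·15 + 2, 15 = 7·2 + 1; back-substituting gives 1 = 60·81 − 43·113, so 81⁻¹ ≡ 60 (mod 113).
Since ψ is injective, we find ψ⁻¹(107): we need 81x ≡ 107 − 110 ≡ 110 (mod 113). Using 81⁻¹ = 60: x ≡ 60·110 = 6600 = 58·113 + 46, so x = 46.
Check: ψ(46) = 81·46 + 110 = 3836 = 33·113 + 107 ≡ 107 (mod 113).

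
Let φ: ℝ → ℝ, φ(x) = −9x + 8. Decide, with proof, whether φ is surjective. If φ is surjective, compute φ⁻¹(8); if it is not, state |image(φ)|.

0

For any y ∈ ℝ, x = (y − 8)/(−9) satisfies φ(x) = y.
Thus φ is surjective.
Since φ is surjective, we compute φ⁻¹(8) = (8 − 8)/(−9) = 0.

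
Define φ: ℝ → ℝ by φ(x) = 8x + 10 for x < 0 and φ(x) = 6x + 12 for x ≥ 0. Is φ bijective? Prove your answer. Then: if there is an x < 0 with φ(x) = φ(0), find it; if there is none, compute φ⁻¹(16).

2/3

Both pieces are strictly increasing (slopes 8 and 6), so each is injective on its own interval.
The left piece maps (−∞, 0) onto (−∞, 10); the right piece maps [0, ∞) onto [12, ∞).
The images leave a gap (10 has no preimage), so φ is not surjective, hence not bijective.
Because the two images are disjoint, no x < 0 has φ(x) = φ(0), so we compute φ⁻¹(16): 16 lies in [12, ∞), so solve 6x + 12 = 16: x = (16 − 12)/6 = 2/3.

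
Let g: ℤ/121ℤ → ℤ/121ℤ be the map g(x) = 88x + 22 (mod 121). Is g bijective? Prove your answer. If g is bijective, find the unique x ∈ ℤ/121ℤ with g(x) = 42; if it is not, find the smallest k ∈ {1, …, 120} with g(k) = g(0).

We have gcd(88, 121) = 11 > 1. Taking u = 0 and v = 11: g(0) = 22 and g(11) = 88·11 + 22 = 990 ≡ 22 (mod 121).
So g(0) = g(11) while 0 ≠ 11, therefore g is not injective, hence not bijective.
Since g is not bijective, we find the least positive k with g(k) = g(0): this means 88k ≡ 0 (mod 121), i.e. 121 ∣ 88k. Since gcd(88, 121) = 11, dividing through by 11 this holds exactly when 11 ∣ 8k, and as gcd(8, 11) = 1, exactly when 11 ∣ k.
The smallest positive such k is 11.

11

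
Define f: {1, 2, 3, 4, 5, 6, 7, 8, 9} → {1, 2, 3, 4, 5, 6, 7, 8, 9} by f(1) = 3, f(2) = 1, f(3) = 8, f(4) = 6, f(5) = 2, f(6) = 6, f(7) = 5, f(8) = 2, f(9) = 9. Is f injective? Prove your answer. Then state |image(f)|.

f(4) = 6 = f(6) with 4 ≠ 6, so f is not injective.
The image of f is {1, 2, 3, 5, 6, 8, 9}, which has 7 elements.

7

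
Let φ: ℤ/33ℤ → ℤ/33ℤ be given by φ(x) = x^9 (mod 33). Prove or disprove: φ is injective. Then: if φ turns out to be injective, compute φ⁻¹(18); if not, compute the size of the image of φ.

Computing x^9 mod 33 for each x (by repeated squaring, reducing mod 33 at every step), the values φ(0), φ(1), …, φ(32) are: 0, 1, 17, 15, 25, 20, 24, 19, 29, 27, 10, 11, 12, 28, 26, 3, 31, 2, 30, 7, 5, 21, 22, 23, 6, 4, 14, 9, 13, 8, 18, 16, 32.
Every element of ℤ/33ℤ appears exactly once in this list, so φ is a bijection, and in particular injective.
Since φ is injective, we read off the preimage of 18 from the same table: φ(30) = 18, so φ⁻¹(18) = 30.

30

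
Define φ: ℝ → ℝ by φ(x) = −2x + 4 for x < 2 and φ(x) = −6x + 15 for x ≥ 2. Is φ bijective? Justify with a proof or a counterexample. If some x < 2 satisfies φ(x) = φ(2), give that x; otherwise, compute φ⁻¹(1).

1/2

Both pieces are strictly decreasing (slopes −2 and −6), so each is injective on its own interval.
The left piece maps (−∞, 2) onto (0, ∞); the right piece maps [2, ∞) onto (−∞, 3].
These images overlap. In particular φ(2) = 3 (right piece), and solving −2x + 4 = 3 on the left piece gives x = 1/2 < 2.
So φ(1/2) = φ(2) with 1/2 ≠ 2, and φ is not injective, hence not bijective. This x = 1/2 is the requested value below 2.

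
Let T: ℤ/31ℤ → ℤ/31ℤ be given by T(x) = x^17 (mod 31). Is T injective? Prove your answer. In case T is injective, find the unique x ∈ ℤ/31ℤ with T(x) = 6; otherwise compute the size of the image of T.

Since 31 is prime, the nonzero elements of ℤ/31ℤ form a cyclic group of order 30.
As gcd(17, 30) = 1, raising to the 17th power is a bijection on this group: if a^17 ≡ b^17 then (ab^{−1})^17 = 1, and the only element of order dividing gcd(17, 30) = 1 is 1, so a = b.
With T(0) = 0 this makes T injective on all of ℤ/31ℤ, hence bijective (finite equal-size domain and codomain). In particular T is injective.
Since T is injective, we find the preimage of 6. The inverse of x ↦ x^17 on (ℤ/31ℤ)^× is x ↦ x^23, because 17·23 = 391 = 13·30 + 1 ≡ 1 (mod 30) and x^{30} = 1 for x ≠ 0 (Fermat). So T⁻¹(6) = 6^23 mod 31.
Repeated squaring mod 31: 6^1 ≡ 6, 6^2 ≡ 6² = 36 ≡ 5, 6^4 ≡ 5² = 25, 6^8 ≡ 25² = 625 ≡ 5, 6^16 ≡ 5² = 25. Since 23 = 16 + 4 + 2 + 1, 6^23 ≡ 25·25·5·6: 25·25 = 625 ≡ 5, then 5·5 = 25, then 25·6 = 150 ≡ 26. So 6^23 ≡ 26 (mod 31).
Hence T⁻¹(6) = 26.

26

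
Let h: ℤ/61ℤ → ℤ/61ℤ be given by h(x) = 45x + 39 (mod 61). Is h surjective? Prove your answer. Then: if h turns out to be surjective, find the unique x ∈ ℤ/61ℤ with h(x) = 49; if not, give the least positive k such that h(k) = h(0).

Since gcd(45, 61) = 1, 45 is invertible modulo 61. Euclid's algorithm: 61 = 1·45 + 16, 45 = 2·16 + 13, 16 = 1·13 + 3, 13 = 4·3 + 1; back-substituting gives 1 = 19·45 − 14·61, so 45⁻¹ ≡ 19 (mod 61).
For any y ∈ ℤ/61ℤ, x = 19(y − 39) mod 61 satisfies h(x) = 45·19(y − 39) + 39 ≡ y (since 45·19 ≡ 1 mod 61). So every y has a preimage.
Hence h is surjective.
Since h is surjective, we find h⁻¹(49): we need 45x ≡ 49 − 39 ≡ 10 (mod 61). Using 45⁻¹ = 19: x ≡ 19·10 = 190 = 3·61 + 7, so x = 7.
Check: h(7) = 45·7 + 39 = 354 = 5·61 + 49 ≡ 49 (mod 61).

7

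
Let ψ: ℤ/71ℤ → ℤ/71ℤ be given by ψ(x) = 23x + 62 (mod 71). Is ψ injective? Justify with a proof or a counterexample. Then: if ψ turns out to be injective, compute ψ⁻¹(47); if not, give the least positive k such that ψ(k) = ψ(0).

58

By definition, ψ is injective when ψ(u) = ψ(v) forces u = v.
If ψ(u) = ψ(v), then 23u ≡ 23v (mod 71). Because gcd(23, 71) = 1, we may cancel 23 to get u ≡ v (mod 71).
Thus ψ is injective.
We now compute 23⁻¹ mod 71 explicitly. Euclid's algorithm: 71 = 3·23 + 2, 23 = 11·2 + 1; back-substituting gives 1 = 34·23 − 11·71, so 23⁻¹ ≡ 34 (mod 71).
Since ψ is injective, we find ψ⁻¹(47): we need 23x ≡ 47 − 62 ≡ 56 (mod 71). Using 23⁻¹ = 34: x ≡ 34·56 = 1904 = 26·71 + 58, so x = 58.
Check: ψ(58) = 23·58 + 62 = 1396 = 19·71 + 47 ≡ 47 (mod 71).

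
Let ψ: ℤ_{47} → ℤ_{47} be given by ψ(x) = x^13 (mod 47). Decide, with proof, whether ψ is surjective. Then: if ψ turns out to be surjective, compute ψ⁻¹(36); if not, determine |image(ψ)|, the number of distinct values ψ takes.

Since 47 is prime, the nonzero elements of ℤ_{47} form a cyclic group of order 46.
As gcd(13, 46) = 1, raising to the 13th power is a bijection on this group: if s^13 ≡ t^13 then (st^{−1})^13 = 1, and the only element of order dividing gcd(13, 46) = 1 is 1, so s = t.
With ψ(0) = 0 this makes ψ injective on all of ℤ_{47}, hence bijective (finite equal-size domain and codomain). In particular ψ is surjective.
Since ψ is surjective, we find the preimage of 36. The inverse of x ↦ x^13 on (ℤ_{47})^× is x ↦ x^39, because 13·39 = 507 = 11·46 + 1 ≡ 1 (mod 46) and x^{46} = 1 for x ≠ 0 (Fermat). So ψ⁻¹(36) = 36^39 mod 47.
Repeated squaring mod 47: 36^1 ≡ 36, 36^2 ≡ 36² = 1296 ≡ 27, 36^4 ≡ 27² = 729 ≡ 24, 36^8 ≡ 24² = 576 ≡ 12, 36^16 ≡ 12² = 144 ≡ 3, 36^32 ≡ 3² = 9. Since 39 = 32 + 4 + 2 + 1, 36^39 ≡ 9·24·27·36: 9·24 = 216 ≡ 28, then 28·27 = 756 ≡ 4, then 4·36 = 144 ≡ 3. So 36^39 ≡ 3 (mod 47).
Hence ψ⁻¹(36) = 3.

3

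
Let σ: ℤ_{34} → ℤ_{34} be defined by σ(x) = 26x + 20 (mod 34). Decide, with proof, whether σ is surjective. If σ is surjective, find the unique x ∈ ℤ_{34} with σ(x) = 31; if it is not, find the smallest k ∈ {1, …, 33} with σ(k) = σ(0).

Since gcd(26, 34) = 2, we have 26x ≡ 0 (mod 2) for all x, so σ(x) ≡ 0 (mod 2).
But 1 ≢ 0 (mod 2), so 1 ∈ ℤ_{34} has no preimage. Therefore σ is not surjective.
Since σ is not surjective, we find the least positive k with σ(k) = σ(0): this means 26k ≡ 0 (mod 34), i.e. 34 ∣ 26k. Since gcd(26, 34) = 2, dividing through by 2 this holds exactly when 17 ∣ 13k, and as gcd(13, 17) = 1, exactly when 17 ∣ k.
The smallest positive such k is 17.

17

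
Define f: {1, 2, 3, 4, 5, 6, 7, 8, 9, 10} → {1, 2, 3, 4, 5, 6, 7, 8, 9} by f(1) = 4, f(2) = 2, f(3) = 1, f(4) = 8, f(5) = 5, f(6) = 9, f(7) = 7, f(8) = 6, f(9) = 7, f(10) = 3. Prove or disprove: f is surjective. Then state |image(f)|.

Every element of the codomain has a preimage: 1 = f(3), 2 = f(2), 3 = f(10), 4 = f(1), 5 = f(5), 6 = f(8), 7 = f(7), 8 = f(4), 9 = f(6).
Therefore f is surjective.
The image of f is {1, 2, 3, 4, 5, 6, 7, 8, 9}, which has 9 elements.

9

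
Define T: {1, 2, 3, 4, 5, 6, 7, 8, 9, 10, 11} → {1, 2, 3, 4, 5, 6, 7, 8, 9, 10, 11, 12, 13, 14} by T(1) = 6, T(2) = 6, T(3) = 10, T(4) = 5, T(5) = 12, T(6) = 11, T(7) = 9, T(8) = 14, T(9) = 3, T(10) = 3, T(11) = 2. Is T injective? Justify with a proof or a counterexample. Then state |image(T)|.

9

T(1) = 6 = T(2) with 1 ≠ 2, so T is not injective.
The image of T is {2, 3, 5, 6, 9, 10, 11, 12, 14}, which has 9 elements.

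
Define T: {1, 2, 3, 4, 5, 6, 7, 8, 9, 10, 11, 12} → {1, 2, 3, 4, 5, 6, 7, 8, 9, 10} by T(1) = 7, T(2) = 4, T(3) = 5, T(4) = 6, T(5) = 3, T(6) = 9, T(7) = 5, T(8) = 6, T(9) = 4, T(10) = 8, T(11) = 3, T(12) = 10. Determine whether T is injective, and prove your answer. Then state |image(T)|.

8

T(3) = 5 = T(7) with 3 ≠ 7, so T is not injective.
The image of T is {3, 4, 5, 6, 7, 8, 9, 10}, which has 8 elements.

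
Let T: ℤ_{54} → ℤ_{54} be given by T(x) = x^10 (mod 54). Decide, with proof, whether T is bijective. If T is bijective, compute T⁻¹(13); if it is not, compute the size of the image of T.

20

T(0) = 0^10 = 0.
T(6): Repeated squaring mod 54: 6^1 ≡ 6, 6^2 ≡ 6² = 36, 6^4 ≡ 36² = 1296 ≡ 0, 6^8 ≡ 0² = 0. Since 10 = 8 + 2, 6^10 ≡ 0·36: 0·36 = 0. So 6^10 ≡ 0 (mod 54).
So T(0) = T(6) = 0 while 0 ≠ 6, thus T is not injective, hence not bijective.
Since T is not bijective, we determine |image(T)|. Computing x^10 mod 54 for each x (by repeated squaring, reducing mod 54 at every step), the values T(0), T(1), …, T(53) are: 0, 1, 52, 27, 4, 49, 0, 7, 46, 27, 10, 43, 0, 13, 40, 27, 16, 37, 0, 19, 34, 27, 22, 31, 0, 25, 28, 27, 28, 25, 0, 31, 22, 27, 34, 19, 0, 37, 16, 27, 40, 13, 0, 43, 10, 27, 46, 7, 0, 49, 4, 27, 52, 1.
The distinct values are {0, 1, 4, 7, 10, 13, 16, 19, 22, 25, 27, 28, 31, 34, 37, 40, 43, 46, 49, 52}; there are 20 of them.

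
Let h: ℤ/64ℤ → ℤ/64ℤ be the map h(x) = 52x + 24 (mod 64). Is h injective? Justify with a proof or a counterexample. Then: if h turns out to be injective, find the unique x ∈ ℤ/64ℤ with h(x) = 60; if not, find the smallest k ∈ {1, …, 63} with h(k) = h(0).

16

Recall that h is injective when h(x_1) = h(x_2) forces x_1 = x_2.
We have gcd(52, 64) = 4 > 1. Taking x_1 = 0 and x_2 = 16: h(0) = 24 and h(16) = 52·16 + 24 = 856 ≡ 24 (mod 64).
So h(0) = h(16) while 0 ≠ 16, so h is not injective.
Since h is not injective, we find the least positive k with h(k) = h(0): this means 52k ≡ 0 (mod 64), i.e. 64 ∣ 52k. Since gcd(52, 64) = 4, dividing through by 4 this holds exactly when 16 ∣ 13k, and as gcd(13, 16) = 1, exactly when 16 ∣ k.
The smallest positive such k is 16.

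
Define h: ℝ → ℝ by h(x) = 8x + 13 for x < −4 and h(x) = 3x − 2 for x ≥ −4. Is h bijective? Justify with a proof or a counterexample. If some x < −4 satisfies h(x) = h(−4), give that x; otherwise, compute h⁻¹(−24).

-37/8

Both pieces are strictly increasing (slopes 8 and 3), so each is injective on its own interval.
The left piece maps (−∞, −4) onto (−∞, −19); the right piece maps [−4, ∞) onto [−14, ∞).
The images leave a gap (−19 has no preimage), so h is not surjective, hence not bijective.
Because the two images are disjoint, no x < −4 has h(x) = h(−4), so we compute h⁻¹(−24): −24 lies in (−∞, −19), so solve 8x + 13 = −24: x = (−24 − 13)/8 = −37/8.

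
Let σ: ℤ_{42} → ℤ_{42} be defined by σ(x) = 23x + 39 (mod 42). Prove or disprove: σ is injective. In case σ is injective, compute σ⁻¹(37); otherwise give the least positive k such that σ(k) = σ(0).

Recall: σ is injective if σ(a) = σ(b) implies a = b.
If σ(a) = σ(b), then 23a ≡ 23b (mod 42). Because gcd(23, 42) = 1, we may cancel 23 to get a ≡ b (mod 42).
So σ is injective.
We now compute 23⁻¹ mod 42 explicitly. Euclid's algorithm: 42 = 1·23 + 19, 23 = 1·19 + 4, 19 = 4·4 + 3, 4 = 1·3 + 1; back-substituting gives 1 = 11·23 − 6·42, so 23⁻¹ ≡ 11 (mod 42).
Since σ is injective, we compute σ⁻¹(37): solve 23x + 39 ≡ 37 (mod 42), i.e. 23x ≡ 40 (mod 42).
Multiplying by 23⁻¹ = 11 gives x ≡ 11·40 = 440 = 10·42 + 20 ≡ 20 (mod 42).
Check: σ(20) = 23·20 + 39 = 499 = 11·42 + 37 ≡ 37 (mod 42).

20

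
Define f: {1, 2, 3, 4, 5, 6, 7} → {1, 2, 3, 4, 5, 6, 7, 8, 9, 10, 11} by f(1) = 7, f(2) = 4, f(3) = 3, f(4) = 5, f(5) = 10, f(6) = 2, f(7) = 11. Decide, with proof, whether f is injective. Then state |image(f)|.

7

The values f(1), …, f(7) are 7, 4, 3, 5, 10, 2, 11 — all distinct.
So f(a) = f(b) only when a = b, and f is injective.
The image of f is {2, 3, 4, 5, 7, 10, 11}, which has 7 elements.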